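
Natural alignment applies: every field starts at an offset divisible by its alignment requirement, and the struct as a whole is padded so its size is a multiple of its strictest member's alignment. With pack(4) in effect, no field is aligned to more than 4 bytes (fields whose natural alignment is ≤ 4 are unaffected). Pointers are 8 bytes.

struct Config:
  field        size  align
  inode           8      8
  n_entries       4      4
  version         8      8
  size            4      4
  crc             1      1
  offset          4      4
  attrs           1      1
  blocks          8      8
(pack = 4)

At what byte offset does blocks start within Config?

36

inode at 0 (size 8, align 4) → ends 8
n_entries at 8 (size 4, align 4) → ends 12
version at 12 (size 8, align 4) → ends 20
size at 20 (size 4, align 4) → ends 24
crc at 24 (size 1, align 1) → ends 25
pad 3 to align 4 for offset
offset at 28 (size 4, align 4) → ends 32
attrs at 32 (size 1, align 1) → ends 33
pad 3 to align 4 for blocks
blocks at 36 (size 8, align 4) → ends 44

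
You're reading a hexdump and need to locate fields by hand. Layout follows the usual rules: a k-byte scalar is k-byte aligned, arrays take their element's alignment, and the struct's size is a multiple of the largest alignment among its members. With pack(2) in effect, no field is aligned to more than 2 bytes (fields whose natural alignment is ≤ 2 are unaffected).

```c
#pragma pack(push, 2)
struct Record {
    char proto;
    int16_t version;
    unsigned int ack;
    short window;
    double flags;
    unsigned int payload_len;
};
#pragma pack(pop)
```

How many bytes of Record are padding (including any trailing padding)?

@0: proto [1B, align 1] → 1
+1 pad (align 2)
@2: version [2B, align 2] → 4
@4: ack [4B, align 2] → 8
@8: window [2B, align 2] → 10
@10: flags [8B, align 2] → 18
@18: payload_len [4B, align 2] → 22
size 22, align 2
data bytes 21, size 22 → padding 1

1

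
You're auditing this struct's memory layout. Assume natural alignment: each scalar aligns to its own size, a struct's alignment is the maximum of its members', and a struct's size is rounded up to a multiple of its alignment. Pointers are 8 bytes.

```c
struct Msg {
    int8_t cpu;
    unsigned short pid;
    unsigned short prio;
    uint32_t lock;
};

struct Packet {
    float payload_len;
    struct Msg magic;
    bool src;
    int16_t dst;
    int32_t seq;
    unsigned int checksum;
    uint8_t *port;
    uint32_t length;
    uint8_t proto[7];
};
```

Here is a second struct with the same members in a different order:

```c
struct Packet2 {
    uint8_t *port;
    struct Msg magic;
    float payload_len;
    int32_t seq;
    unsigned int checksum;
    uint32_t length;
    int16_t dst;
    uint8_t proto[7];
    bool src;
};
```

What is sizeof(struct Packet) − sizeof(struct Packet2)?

8

Msg: 0..1  cpu  (1B, 1-aligned); 1..2  -- padding (1B); 2..4  pid  (2B, 2-aligned); 4..6  prio  (2B, 2-aligned); 6..8  -- padding (2B); 8..12  lock  (4B, 4-aligned); sizeof = 12, alignof = 4
0..4  payload_len  (4B, 4-aligned)
4..16  magic  (12B, 4-aligned)
16..17  src  (1B, 1-aligned)
17..18  -- padding (1B)
18..20  dst  (2B, 2-aligned)
20..24  seq  (4B, 4-aligned)
24..28  checksum  (4B, 4-aligned)
28..32  -- padding (4B)
32..40  port  (8B, 8-aligned)
40..44  length  (4B, 4-aligned)
44..51  proto  (7B, 1-aligned)
51..56  -- tail padding (5B)
sizeof = 56, alignof = 8
— Packet2 —
0..8  port  (8B, 8-aligned)
8..20  magic  (12B, 4-aligned)
20..24  payload_len  (4B, 4-aligned)
24..28  seq  (4B, 4-aligned)
28..32  checksum  (4B, 4-aligned)
32..36  length  (4B, 4-aligned)
36..38  dst  (2B, 2-aligned)
38..45  proto  (7B, 1-aligned)
45..46  src  (1B, 1-aligned)
46..48  -- tail padding (2B)
sizeof = 48, alignof = 8
56 − 48 = 8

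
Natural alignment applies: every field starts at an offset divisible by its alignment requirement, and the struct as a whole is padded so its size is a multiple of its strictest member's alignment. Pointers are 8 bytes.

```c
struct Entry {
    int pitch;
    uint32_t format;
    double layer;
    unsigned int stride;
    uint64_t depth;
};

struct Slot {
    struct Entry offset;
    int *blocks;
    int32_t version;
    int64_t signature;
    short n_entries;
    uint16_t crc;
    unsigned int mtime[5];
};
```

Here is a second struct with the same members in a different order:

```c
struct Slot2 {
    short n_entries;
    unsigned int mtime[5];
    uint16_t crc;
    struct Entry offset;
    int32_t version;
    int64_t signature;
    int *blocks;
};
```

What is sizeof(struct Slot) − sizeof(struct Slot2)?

Entry: pitch at 0 (size 4, align 4) → ends 4; format at 4 (size 4, align 4) → ends 8; layer at 8 (size 8, align 8) → ends 16; stride at 16 (size 4, align 4) → ends 20; pad 4 to align 8 for depth; depth at 24 (size 8, align 8) → ends 32; total 32 bytes, alignment 8
offset at 0 (size 32, align 8) → ends 32
blocks at 32 (size 8, align 8) → ends 40
version at 40 (size 4, align 4) → ends 44
pad 4 to align 8 for signature
signature at 48 (size 8, align 8) → ends 56
n_entries at 56 (size 2, align 2) → ends 58
crc at 58 (size 2, align 2) → ends 60
mtime at 60 (size 20, align 4) → ends 80
total 80 bytes, alignment 8
— Slot2 —
n_entries at 0 (size 2, align 2) → ends 2
pad 2 to align 4 for mtime
mtime at 4 (size 20, align 4) → ends 24
crc at 24 (size 2, align 2) → ends 26
pad 6 to align 8 for offset
offset at 32 (size 32, align 8) → ends 64
version at 64 (size 4, align 4) → ends 68
pad 4 to align 8 for signature
signature at 72 (size 8, align 8) → ends 80
blocks at 80 (size 8, align 8) → ends 88
total 88 bytes, alignment 8
80 − 88 = -8

-8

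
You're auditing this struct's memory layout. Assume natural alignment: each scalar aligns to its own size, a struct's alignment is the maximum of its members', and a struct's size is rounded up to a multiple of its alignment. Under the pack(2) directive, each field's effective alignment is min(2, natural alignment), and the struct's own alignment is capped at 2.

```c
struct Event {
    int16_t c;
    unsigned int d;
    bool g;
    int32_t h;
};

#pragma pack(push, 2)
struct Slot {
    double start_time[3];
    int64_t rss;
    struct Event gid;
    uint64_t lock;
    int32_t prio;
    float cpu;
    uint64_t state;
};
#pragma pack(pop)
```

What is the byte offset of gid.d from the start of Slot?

Event: c at 0 (size 2, align 2) → ends 2; pad 2 to align 4 for d; d at 4 (size 4, align 4) → ends 8; g at 8 (size 1, align 1) → ends 9; pad 3 to align 4 for h; h at 12 (size 4, align 4) → ends 16; total 16 bytes, alignment 4
start_time at 0 (size 24, align 2) → ends 24
rss at 24 (size 8, align 2) → ends 32
gid at 32 (size 16, align 2) → ends 48
within Event: d at 4
32 + 4 = 36

36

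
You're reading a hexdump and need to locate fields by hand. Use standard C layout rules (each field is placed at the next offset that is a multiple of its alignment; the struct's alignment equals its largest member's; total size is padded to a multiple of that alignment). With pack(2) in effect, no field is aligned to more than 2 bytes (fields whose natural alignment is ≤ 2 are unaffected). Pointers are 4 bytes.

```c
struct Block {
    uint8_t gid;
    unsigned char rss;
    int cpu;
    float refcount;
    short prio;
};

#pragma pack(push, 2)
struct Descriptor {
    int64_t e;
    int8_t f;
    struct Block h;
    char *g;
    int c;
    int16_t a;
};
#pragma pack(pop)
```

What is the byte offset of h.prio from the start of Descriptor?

Block: gid at 0 (size 1, align 1) → ends 1; rss at 1 (size 1, align 1) → ends 2; pad 2 to align 4 for cpu; cpu at 4 (size 4, align 4) → ends 8; refcount at 8 (size 4, align 4) → ends 12; prio at 12 (size 2, align 2) → ends 14; tail pad 2 to reach multiple of 4; total 16 bytes, alignment 4
e at 0 (size 8, align 2) → ends 8
f at 8 (size 1, align 1) → ends 9
pad 1 to align 2 for h
h at 10 (size 16, align 2) → ends 26
within Block: prio at 12
10 + 12 = 22

22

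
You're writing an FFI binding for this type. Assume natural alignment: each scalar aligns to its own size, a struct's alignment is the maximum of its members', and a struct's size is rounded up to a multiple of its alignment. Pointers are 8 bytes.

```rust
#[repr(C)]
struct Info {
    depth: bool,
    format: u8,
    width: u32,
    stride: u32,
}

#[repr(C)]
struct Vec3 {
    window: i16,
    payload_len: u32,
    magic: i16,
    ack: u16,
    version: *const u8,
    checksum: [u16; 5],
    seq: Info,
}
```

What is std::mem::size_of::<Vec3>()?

Info: depth at 0 (size 1, align 1) → ends 1; format at 1 (size 1, align 1) → ends 2; pad 2 to align 4 for width; width at 4 (size 4, align 4) → ends 8; stride at 8 (size 4, align 4) → ends 12; total 12 bytes, alignment 4
window at 0 (size 2, align 2) → ends 2
pad 2 to align 4 for payload_len
payload_len at 4 (size 4, align 4) → ends 8
magic at 8 (size 2, align 2) → ends 10
ack at 10 (size 2, align 2) → ends 12
pad 4 to align 8 for version
version at 16 (size 8, align 8) → ends 24
checksum at 24 (size 10, align 2) → ends 34
pad 2 to align 4 for seq
seq at 36 (size 12, align 4) → ends 48
total 48 bytes, alignment 8

48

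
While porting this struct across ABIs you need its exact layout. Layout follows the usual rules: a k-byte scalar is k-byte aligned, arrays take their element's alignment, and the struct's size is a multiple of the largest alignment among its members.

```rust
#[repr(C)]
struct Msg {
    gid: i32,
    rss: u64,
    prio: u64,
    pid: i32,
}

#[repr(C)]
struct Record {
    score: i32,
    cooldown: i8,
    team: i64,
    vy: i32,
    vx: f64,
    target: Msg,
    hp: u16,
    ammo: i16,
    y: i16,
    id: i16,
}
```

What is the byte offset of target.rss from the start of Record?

Msg: 0..4  gid  (4B, 4-aligned); 4..8  -- padding (4B); 8..16  rss  (8B, 8-aligned); 16..24  prio  (8B, 8-aligned); 24..28  pid  (4B, 4-aligned); 28..32  -- tail padding (4B); sizeof = 32, alignof = 8
0..4  score  (4B, 4-aligned)
4..5  cooldown  (1B, 1-aligned)
5..8  -- padding (3B)
8..16  team  (8B, 8-aligned)
16..20  vy  (4B, 4-aligned)
20..24  -- padding (4B)
24..32  vx  (8B, 8-aligned)
32..64  target  (32B, 8-aligned)
within Msg: rss at 8
32 + 8 = 40

40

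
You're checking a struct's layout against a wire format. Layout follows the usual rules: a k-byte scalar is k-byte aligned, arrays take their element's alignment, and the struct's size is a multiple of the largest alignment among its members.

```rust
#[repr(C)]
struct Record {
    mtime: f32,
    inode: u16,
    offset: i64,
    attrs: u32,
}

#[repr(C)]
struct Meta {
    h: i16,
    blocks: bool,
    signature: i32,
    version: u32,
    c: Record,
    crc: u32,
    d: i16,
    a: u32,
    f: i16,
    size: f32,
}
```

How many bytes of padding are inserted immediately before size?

2

Record: @0: mtime [4B, align 4] → 4; @4: inode [2B, align 2] → 6; +2 pad (align 8); @8: offset [8B, align 8] → 16; @16: attrs [4B, align 4] → 20; +4 tail pad (align 8); size 24, align 8
@0: h [2B, align 2] → 2
@2: blocks [1B, align 1] → 3
+1 pad (align 4)
@4: signature [4B, align 4] → 8
@8: version [4B, align 4] → 12
+4 pad (align 8)
@16: c [24B, align 8] → 40
@40: crc [4B, align 4] → 44
@44: d [2B, align 2] → 46
+2 pad (align 4)
@48: a [4B, align 4] → 52
@52: f [2B, align 2] → 54
+2 pad (align 4)
@56: size [4B, align 4] → 60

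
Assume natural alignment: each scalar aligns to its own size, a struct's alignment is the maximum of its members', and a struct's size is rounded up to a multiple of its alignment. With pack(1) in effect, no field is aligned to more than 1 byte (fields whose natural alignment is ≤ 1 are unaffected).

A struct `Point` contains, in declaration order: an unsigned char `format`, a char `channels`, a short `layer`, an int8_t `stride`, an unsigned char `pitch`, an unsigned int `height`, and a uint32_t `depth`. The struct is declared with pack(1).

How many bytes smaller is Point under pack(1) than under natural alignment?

natural layout:
  0..1  format  (1B, 1-aligned)
  1..2  channels  (1B, 1-aligned)
  2..4  layer  (2B, 2-aligned)
  4..5  stride  (1B, 1-aligned)
  5..6  pitch  (1B, 1-aligned)
  6..8  -- padding (2B)
  8..12  height  (4B, 4-aligned)
  12..16  depth  (4B, 4-aligned)
  sizeof = 16, alignof = 4
packed(1) layout:
  0..1  format  (1B, 1-aligned)
  1..2  channels  (1B, 1-aligned)
  2..4  layer  (2B, 1-aligned)
  4..5  stride  (1B, 1-aligned)
  5..6  pitch  (1B, 1-aligned)
  6..10  height  (4B, 1-aligned)
  10..14  depth  (4B, 1-aligned)
  sizeof = 14, alignof = 1
16 − 14 = 2

2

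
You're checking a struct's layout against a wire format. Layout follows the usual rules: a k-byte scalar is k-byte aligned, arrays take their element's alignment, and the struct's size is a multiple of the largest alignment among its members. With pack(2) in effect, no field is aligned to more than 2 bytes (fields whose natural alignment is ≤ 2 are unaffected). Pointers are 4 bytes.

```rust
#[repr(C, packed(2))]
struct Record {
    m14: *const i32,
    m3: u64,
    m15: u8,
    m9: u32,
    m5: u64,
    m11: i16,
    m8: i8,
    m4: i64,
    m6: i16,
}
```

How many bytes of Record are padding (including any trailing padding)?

m14 at 0 (size 4, align 2) → ends 4
m3 at 4 (size 8, align 2) → ends 12
m15 at 12 (size 1, align 1) → ends 13
pad 1 to align 2 for m9
m9 at 14 (size 4, align 2) → ends 18
m5 at 18 (size 8, align 2) → ends 26
m11 at 26 (size 2, align 2) → ends 28
m8 at 28 (size 1, align 1) → ends 29
pad 1 to align 2 for m4
m4 at 30 (size 8, align 2) → ends 38
m6 at 38 (size 2, align 2) → ends 40
total 40 bytes, alignment 2
data bytes 38, size 40 → padding 2

2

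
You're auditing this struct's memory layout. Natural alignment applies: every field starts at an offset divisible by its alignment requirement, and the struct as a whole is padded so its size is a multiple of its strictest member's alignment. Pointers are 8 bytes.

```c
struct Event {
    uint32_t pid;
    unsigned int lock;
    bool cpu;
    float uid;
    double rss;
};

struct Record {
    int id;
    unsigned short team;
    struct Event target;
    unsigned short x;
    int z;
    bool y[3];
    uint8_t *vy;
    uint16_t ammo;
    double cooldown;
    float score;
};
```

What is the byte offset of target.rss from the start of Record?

24

Event: 0..4  pid  (4B, 4-aligned); 4..8  lock  (4B, 4-aligned); 8..9  cpu  (1B, 1-aligned); 9..12  -- padding (3B); 12..16  uid  (4B, 4-aligned); 16..24  rss  (8B, 8-aligned); sizeof = 24, alignof = 8
0..4  id  (4B, 4-aligned)
4..6  team  (2B, 2-aligned)
6..8  -- padding (2B)
8..32  target  (24B, 8-aligned)
within Event: rss at 16
8 + 16 = 24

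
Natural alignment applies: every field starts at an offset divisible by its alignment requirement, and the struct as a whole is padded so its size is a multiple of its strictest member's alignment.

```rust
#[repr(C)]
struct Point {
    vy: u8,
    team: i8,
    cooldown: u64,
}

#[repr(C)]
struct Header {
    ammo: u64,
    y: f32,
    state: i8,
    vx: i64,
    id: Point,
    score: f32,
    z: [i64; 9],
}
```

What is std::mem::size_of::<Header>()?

120 bytes

Point: 0..1  vy  (1B, 1-aligned); 1..2  team  (1B, 1-aligned); 2..8  -- padding (6B); 8..16  cooldown  (8B, 8-aligned); sizeof = 16, alignof = 8
0..8  ammo  (8B, 8-aligned)
8..12  y  (4B, 4-aligned)
12..13  state  (1B, 1-aligned)
13..16  -- padding (3B)
16..24  vx  (8B, 8-aligned)
24..40  id  (16B, 8-aligned)
40..44  score  (4B, 4-aligned)
44..48  -- padding (4B)
48..120  z  (72B, 8-aligned)
sizeof = 120, alignof = 8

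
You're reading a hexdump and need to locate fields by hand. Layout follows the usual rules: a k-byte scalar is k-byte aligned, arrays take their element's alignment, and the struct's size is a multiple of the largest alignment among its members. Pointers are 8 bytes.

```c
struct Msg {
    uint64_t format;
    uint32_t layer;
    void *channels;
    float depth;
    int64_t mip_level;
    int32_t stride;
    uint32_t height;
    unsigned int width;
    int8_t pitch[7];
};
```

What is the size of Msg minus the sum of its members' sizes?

format at 0 (size 8, align 8) → ends 8
layer at 8 (size 4, align 4) → ends 12
pad 4 to align 8 for channels
channels at 16 (size 8, align 8) → ends 24
depth at 24 (size 4, align 4) → ends 28
pad 4 to align 8 for mip_level
mip_level at 32 (size 8, align 8) → ends 40
stride at 40 (size 4, align 4) → ends 44
height at 44 (size 4, align 4) → ends 48
width at 48 (size 4, align 4) → ends 52
pitch at 52 (size 7, align 1) → ends 59
tail pad 5 to reach multiple of 8
total 64 bytes, alignment 8
data bytes 51, size 64 → padding 13

13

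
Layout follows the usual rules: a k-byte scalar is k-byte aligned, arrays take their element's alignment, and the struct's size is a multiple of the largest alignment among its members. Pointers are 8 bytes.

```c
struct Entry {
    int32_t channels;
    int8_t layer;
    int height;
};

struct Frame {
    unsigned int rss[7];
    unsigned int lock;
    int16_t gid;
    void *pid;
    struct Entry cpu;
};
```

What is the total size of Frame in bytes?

64 bytes

Entry: @0: channels [4B, align 4] → 4; @4: layer [1B, align 1] → 5; +3 pad (align 4); @8: height [4B, align 4] → 12; size 12, align 4
@0: rss [28B, align 4] → 28
@28: lock [4B, align 4] → 32
@32: gid [2B, align 2] → 34
+6 pad (align 8)
@40: pid [8B, align 8] → 48
@48: cpu [12B, align 4] → 60
+4 tail pad (align 8)
size 64, align 8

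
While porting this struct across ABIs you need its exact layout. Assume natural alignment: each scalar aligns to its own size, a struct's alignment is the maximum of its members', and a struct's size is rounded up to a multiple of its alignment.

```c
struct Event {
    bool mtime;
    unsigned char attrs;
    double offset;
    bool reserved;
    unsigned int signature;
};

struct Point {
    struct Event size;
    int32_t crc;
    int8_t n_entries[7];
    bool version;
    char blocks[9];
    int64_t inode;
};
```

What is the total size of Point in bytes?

56

Event: 0..1  mtime  (1B, 1-aligned); 1..2  attrs  (1B, 1-aligned); 2..8  -- padding (6B); 8..16  offset  (8B, 8-aligned); 16..17  reserved  (1B, 1-aligned); 17..20  -- padding (3B); 20..24  signature  (4B, 4-aligned); sizeof = 24, alignof = 8
0..24  size  (24B, 8-aligned)
24..28  crc  (4B, 4-aligned)
28..35  n_entries  (7B, 1-aligned)
35..36  version  (1B, 1-aligned)
36..45  blocks  (9B, 1-aligned)
45..48  -- padding (3B)
48..56  inode  (8B, 8-aligned)
sizeof = 56, alignof = 8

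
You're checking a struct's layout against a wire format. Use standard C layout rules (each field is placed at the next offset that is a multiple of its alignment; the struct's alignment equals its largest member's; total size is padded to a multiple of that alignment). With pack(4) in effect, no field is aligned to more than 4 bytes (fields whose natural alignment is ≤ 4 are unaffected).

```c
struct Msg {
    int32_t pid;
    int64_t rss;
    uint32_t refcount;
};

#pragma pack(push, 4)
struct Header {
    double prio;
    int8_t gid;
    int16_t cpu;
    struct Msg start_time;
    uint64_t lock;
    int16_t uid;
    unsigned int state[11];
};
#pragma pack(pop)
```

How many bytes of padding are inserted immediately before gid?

Msg: 0..4  pid  (4B, 4-aligned); 4..8  -- padding (4B); 8..16  rss  (8B, 8-aligned); 16..20  refcount  (4B, 4-aligned); 20..24  -- tail padding (4B); sizeof = 24, alignof = 8
0..8  prio  (8B, 4-aligned)
8..9  gid  (1B, 1-aligned)

0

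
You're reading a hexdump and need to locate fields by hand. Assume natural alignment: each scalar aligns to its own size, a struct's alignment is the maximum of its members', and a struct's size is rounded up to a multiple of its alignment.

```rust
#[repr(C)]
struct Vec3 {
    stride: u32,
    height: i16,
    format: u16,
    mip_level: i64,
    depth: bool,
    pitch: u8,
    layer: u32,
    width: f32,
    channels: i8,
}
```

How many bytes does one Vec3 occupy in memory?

@0: stride [4B, align 4] → 4
@4: height [2B, align 2] → 6
@6: format [2B, align 2] → 8
@8: mip_level [8B, align 8] → 16
@16: depth [1B, align 1] → 17
@17: pitch [1B, align 1] → 18
+2 pad (align 4)
@20: layer [4B, align 4] → 24
@24: width [4B, align 4] → 28
@28: channels [1B, align 1] → 29
+3 tail pad (align 8)
size 32, align 8

32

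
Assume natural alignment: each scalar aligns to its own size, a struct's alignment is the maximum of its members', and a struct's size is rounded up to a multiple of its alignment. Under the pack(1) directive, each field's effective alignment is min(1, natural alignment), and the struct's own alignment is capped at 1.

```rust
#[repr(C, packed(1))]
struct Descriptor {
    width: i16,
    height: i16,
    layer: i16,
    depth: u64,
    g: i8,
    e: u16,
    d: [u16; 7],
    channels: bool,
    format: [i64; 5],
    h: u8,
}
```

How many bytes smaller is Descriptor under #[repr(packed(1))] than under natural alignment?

natural layout:
  width at 0 (size 2, align 2) → ends 2
  height at 2 (size 2, align 2) → ends 4
  layer at 4 (size 2, align 2) → ends 6
  pad 2 to align 8 for depth
  depth at 8 (size 8, align 8) → ends 16
  g at 16 (size 1, align 1) → ends 17
  pad 1 to align 2 for e
  e at 18 (size 2, align 2) → ends 20
  d at 20 (size 14, align 2) → ends 34
  channels at 34 (size 1, align 1) → ends 35
  pad 5 to align 8 for format
  format at 40 (size 40, align 8) → ends 80
  h at 80 (size 1, align 1) → ends 81
  tail pad 7 to reach multiple of 8
  total 88 bytes, alignment 8
packed(1) layout:
  width at 0 (size 2, align 1) → ends 2
  height at 2 (size 2, align 1) → ends 4
  layer at 4 (size 2, align 1) → ends 6
  depth at 6 (size 8, align 1) → ends 14
  g at 14 (size 1, align 1) → ends 15
  e at 15 (size 2, align 1) → ends 17
  d at 17 (size 14, align 1) → ends 31
  channels at 31 (size 1, align 1) → ends 32
  format at 32 (size 40, align 1) → ends 72
  h at 72 (size 1, align 1) → ends 73
  total 73 bytes, alignment 1
88 − 73 = 15

15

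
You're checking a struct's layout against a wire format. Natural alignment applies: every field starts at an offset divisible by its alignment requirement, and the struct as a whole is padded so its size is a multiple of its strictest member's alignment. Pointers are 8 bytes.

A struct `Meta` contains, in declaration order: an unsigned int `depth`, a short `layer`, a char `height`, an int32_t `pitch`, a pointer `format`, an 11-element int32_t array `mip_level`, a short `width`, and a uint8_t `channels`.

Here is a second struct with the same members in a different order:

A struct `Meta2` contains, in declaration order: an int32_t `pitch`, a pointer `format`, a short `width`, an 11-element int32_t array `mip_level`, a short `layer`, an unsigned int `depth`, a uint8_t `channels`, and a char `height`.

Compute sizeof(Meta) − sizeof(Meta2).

0..4  depth  (4B, 4-aligned)
4..6  layer  (2B, 2-aligned)
6..7  height  (1B, 1-aligned)
7..8  -- padding (1B)
8..12  pitch  (4B, 4-aligned)
12..16  -- padding (4B)
16..24  format  (8B, 8-aligned)
24..68  mip_level  (44B, 4-aligned)
68..70  width  (2B, 2-aligned)
70..71  channels  (1B, 1-aligned)
71..72  -- tail padding (1B)
sizeof = 72, alignof = 8
— Meta2 —
0..4  pitch  (4B, 4-aligned)
4..8  -- padding (4B)
8..16  format  (8B, 8-aligned)
16..18  width  (2B, 2-aligned)
18..20  -- padding (2B)
20..64  mip_level  (44B, 4-aligned)
64..66  layer  (2B, 2-aligned)
66..68  -- padding (2B)
68..72  depth  (4B, 4-aligned)
72..73  channels  (1B, 1-aligned)
73..74  height  (1B, 1-aligned)
74..80  -- tail padding (6B)
sizeof = 80, alignof = 8
72 − 80 = -8

-8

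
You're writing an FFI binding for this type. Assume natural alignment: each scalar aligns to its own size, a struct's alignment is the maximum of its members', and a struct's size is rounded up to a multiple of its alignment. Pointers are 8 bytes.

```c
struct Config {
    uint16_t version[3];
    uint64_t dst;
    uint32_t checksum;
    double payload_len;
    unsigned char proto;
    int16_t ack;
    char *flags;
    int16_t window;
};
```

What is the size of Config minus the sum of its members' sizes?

17

version at 0 (size 6, align 2) → ends 6
pad 2 to align 8 for dst
dst at 8 (size 8, align 8) → ends 16
checksum at 16 (size 4, align 4) → ends 20
pad 4 to align 8 for payload_len
payload_len at 24 (size 8, align 8) → ends 32
proto at 32 (size 1, align 1) → ends 33
pad 1 to align 2 for ack
ack at 34 (size 2, align 2) → ends 36
pad 4 to align 8 for flags
flags at 40 (size 8, align 8) → ends 48
window at 48 (size 2, align 2) → ends 50
tail pad 6 to reach multiple of 8
total 56 bytes, alignment 8
data bytes 39, size 56 → padding 17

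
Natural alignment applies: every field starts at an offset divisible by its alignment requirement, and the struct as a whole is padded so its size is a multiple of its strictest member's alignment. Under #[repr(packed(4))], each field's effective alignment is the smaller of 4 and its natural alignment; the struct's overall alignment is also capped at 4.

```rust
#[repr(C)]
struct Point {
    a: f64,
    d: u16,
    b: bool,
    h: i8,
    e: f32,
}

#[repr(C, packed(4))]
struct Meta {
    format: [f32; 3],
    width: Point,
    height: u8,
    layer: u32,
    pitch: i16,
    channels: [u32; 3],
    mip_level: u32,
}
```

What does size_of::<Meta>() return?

56 bytes

Point: 0..8  a  (8B, 8-aligned); 8..10  d  (2B, 2-aligned); 10..11  b  (1B, 1-aligned); 11..12  h  (1B, 1-aligned); 12..16  e  (4B, 4-aligned); sizeof = 16, alignof = 8
0..12  format  (12B, 4-aligned)
12..28  width  (16B, 4-aligned)
28..29  height  (1B, 1-aligned)
29..32  -- padding (3B)
32..36  layer  (4B, 4-aligned)
36..38  pitch  (2B, 2-aligned)
38..40  -- padding (2B)
40..52  channels  (12B, 4-aligned)
52..56  mip_level  (4B, 4-aligned)
sizeof = 56, alignof = 4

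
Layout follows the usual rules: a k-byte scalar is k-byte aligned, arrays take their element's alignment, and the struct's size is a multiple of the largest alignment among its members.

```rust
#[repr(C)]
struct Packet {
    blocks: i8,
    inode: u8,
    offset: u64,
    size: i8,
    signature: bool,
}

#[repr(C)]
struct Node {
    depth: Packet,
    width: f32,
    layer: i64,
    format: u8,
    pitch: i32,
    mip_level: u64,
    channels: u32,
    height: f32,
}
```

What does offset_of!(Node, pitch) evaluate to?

Packet: blocks at 0 (size 1, align 1) → ends 1; inode at 1 (size 1, align 1) → ends 2; pad 6 to align 8 for offset; offset at 8 (size 8, align 8) → ends 16; size at 16 (size 1, align 1) → ends 17; signature at 17 (size 1, align 1) → ends 18; tail pad 6 to reach multiple of 8; total 24 bytes, alignment 8
depth at 0 (size 24, align 8) → ends 24
width at 24 (size 4, align 4) → ends 28
pad 4 to align 8 for layer
layer at 32 (size 8, align 8) → ends 40
format at 40 (size 1, align 1) → ends 41
pad 3 to align 4 for pitch
pitch at 44 (size 4, align 4) → ends 48

44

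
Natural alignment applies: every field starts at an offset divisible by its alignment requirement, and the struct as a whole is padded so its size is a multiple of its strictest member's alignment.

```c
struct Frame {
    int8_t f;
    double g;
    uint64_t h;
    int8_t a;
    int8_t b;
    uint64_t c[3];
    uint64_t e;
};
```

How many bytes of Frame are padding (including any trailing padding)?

13

@0: f [1B, align 1] → 1
+7 pad (align 8)
@8: g [8B, align 8] → 16
@16: h [8B, align 8] → 24
@24: a [1B, align 1] → 25
@25: b [1B, align 1] → 26
+6 pad (align 8)
@32: c [24B, align 8] → 56
@56: e [8B, align 8] → 64
size 64, align 8
data bytes 51, size 64 → padding 13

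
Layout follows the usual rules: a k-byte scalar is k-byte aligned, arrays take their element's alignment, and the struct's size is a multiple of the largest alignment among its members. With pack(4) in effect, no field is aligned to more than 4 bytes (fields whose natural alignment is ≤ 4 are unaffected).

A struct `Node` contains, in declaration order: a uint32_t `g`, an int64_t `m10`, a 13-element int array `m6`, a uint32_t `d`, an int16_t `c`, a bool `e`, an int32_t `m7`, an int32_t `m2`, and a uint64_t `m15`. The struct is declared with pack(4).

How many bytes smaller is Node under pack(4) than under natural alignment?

natural layout:
  0..4  g  (4B, 4-aligned)
  4..8  -- padding (4B)
  8..16  m10  (8B, 8-aligned)
  16..68  m6  (52B, 4-aligned)
  68..72  d  (4B, 4-aligned)
  72..74  c  (2B, 2-aligned)
  74..75  e  (1B, 1-aligned)
  75..76  -- padding (1B)
  76..80  m7  (4B, 4-aligned)
  80..84  m2  (4B, 4-aligned)
  84..88  -- padding (4B)
  88..96  m15  (8B, 8-aligned)
  sizeof = 96, alignof = 8
packed(4) layout:
  0..4  g  (4B, 4-aligned)
  4..12  m10  (8B, 4-aligned)
  12..64  m6  (52B, 4-aligned)
  64..68  d  (4B, 4-aligned)
  68..70  c  (2B, 2-aligned)
  70..71  e  (1B, 1-aligned)
  71..72  -- padding (1B)
  72..76  m7  (4B, 4-aligned)
  76..80  m2  (4B, 4-aligned)
  80..88  m15  (8B, 4-aligned)
  sizeof = 88, alignof = 4
96 − 88 = 8

8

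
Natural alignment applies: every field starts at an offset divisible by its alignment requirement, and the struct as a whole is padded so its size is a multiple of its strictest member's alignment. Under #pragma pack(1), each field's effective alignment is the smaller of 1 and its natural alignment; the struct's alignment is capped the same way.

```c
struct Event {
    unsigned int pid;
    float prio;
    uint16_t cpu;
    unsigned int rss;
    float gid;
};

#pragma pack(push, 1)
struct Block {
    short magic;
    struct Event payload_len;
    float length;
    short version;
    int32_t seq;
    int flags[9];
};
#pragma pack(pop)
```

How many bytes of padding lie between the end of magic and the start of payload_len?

0

Event: @0: pid [4B, align 4] → 4; @4: prio [4B, align 4] → 8; @8: cpu [2B, align 2] → 10; +2 pad (align 4); @12: rss [4B, align 4] → 16; @16: gid [4B, align 4] → 20; size 20, align 4
@0: magic [2B, align 1] → 2
@2: payload_len [20B, align 1] → 22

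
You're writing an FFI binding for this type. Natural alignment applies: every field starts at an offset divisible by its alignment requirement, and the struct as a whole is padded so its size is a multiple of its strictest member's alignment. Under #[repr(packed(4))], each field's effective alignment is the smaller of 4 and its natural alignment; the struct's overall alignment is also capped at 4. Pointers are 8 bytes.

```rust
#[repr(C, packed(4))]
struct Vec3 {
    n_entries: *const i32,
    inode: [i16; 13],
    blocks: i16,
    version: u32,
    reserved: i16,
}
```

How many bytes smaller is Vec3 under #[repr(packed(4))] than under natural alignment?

4

natural layout:
  n_entries at 0 (size 8, align 8) → ends 8
  inode at 8 (size 26, align 2) → ends 34
  blocks at 34 (size 2, align 2) → ends 36
  version at 36 (size 4, align 4) → ends 40
  reserved at 40 (size 2, align 2) → ends 42
  tail pad 6 to reach multiple of 8
  total 48 bytes, alignment 8
packed(4) layout:
  n_entries at 0 (size 8, align 4) → ends 8
  inode at 8 (size 26, align 2) → ends 34
  blocks at 34 (size 2, align 2) → ends 36
  version at 36 (size 4, align 4) → ends 40
  reserved at 40 (size 2, align 2) → ends 42
  tail pad 2 to reach multiple of 4
  total 44 bytes, alignment 4
48 − 44 = 4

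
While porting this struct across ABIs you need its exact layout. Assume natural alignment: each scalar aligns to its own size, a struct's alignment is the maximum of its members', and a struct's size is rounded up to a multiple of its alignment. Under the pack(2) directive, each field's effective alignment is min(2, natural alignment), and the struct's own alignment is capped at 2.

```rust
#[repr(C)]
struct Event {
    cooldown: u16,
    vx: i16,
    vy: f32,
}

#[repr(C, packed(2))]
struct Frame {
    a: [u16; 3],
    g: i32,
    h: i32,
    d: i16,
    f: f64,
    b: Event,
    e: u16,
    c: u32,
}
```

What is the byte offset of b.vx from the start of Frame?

26

Event: 0..2  cooldown  (2B, 2-aligned); 2..4  vx  (2B, 2-aligned); 4..8  vy  (4B, 4-aligned); sizeof = 8, alignof = 4
0..6  a  (6B, 2-aligned)
6..10  g  (4B, 2-aligned)
10..14  h  (4B, 2-aligned)
14..16  d  (2B, 2-aligned)
16..24  f  (8B, 2-aligned)
24..32  b  (8B, 2-aligned)
within Event: vx at 2
24 + 2 = 26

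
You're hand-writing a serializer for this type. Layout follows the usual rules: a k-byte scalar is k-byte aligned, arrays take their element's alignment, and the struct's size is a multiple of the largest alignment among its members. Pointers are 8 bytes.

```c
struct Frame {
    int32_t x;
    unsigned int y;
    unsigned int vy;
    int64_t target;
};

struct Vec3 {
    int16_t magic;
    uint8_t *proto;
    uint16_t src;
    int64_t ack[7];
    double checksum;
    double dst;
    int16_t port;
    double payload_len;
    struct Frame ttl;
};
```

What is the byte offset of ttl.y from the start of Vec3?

Frame: x at 0 (size 4, align 4) → ends 4; y at 4 (size 4, align 4) → ends 8; vy at 8 (size 4, align 4) → ends 12; pad 4 to align 8 for target; target at 16 (size 8, align 8) → ends 24; total 24 bytes, alignment 8
magic at 0 (size 2, align 2) → ends 2
pad 6 to align 8 for proto
proto at 8 (size 8, align 8) → ends 16
src at 16 (size 2, align 2) → ends 18
pad 6 to align 8 for ack
ack at 24 (size 56, align 8) → ends 80
checksum at 80 (size 8, align 8) → ends 88
dst at 88 (size 8, align 8) → ends 96
port at 96 (size 2, align 2) → ends 98
pad 6 to align 8 for payload_len
payload_len at 104 (size 8, align 8) → ends 112
ttl at 112 (size 24, align 8) → ends 136
within Frame: y at 4
112 + 4 = 116

116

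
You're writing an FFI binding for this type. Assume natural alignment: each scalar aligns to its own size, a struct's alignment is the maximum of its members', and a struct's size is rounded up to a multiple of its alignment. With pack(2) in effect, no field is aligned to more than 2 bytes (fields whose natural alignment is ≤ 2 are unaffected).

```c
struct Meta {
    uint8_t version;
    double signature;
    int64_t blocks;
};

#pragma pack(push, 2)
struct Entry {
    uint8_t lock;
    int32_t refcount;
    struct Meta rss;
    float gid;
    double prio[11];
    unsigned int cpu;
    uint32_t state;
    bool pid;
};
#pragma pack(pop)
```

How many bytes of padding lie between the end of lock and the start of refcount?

Meta: @0: version [1B, align 1] → 1; +7 pad (align 8); @8: signature [8B, align 8] → 16; @16: blocks [8B, align 8] → 24; size 24, align 8
@0: lock [1B, align 1] → 1
+1 pad (align 2)
@2: refcount [4B, align 2] → 6

1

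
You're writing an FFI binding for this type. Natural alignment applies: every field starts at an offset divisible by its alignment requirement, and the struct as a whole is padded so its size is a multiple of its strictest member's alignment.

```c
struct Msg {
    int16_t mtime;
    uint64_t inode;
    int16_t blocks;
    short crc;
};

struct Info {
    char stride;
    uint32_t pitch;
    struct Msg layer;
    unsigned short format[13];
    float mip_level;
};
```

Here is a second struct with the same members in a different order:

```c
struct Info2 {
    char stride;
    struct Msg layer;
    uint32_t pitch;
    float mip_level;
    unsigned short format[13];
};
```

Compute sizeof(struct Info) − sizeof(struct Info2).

Msg: mtime at 0 (size 2, align 2) → ends 2; pad 6 to align 8 for inode; inode at 8 (size 8, align 8) → ends 16; blocks at 16 (size 2, align 2) → ends 18; crc at 18 (size 2, align 2) → ends 20; tail pad 4 to reach multiple of 8; total 24 bytes, alignment 8
stride at 0 (size 1, align 1) → ends 1
pad 3 to align 4 for pitch
pitch at 4 (size 4, align 4) → ends 8
layer at 8 (size 24, align 8) → ends 32
format at 32 (size 26, align 2) → ends 58
pad 2 to align 4 for mip_level
mip_level at 60 (size 4, align 4) → ends 64
total 64 bytes, alignment 8
— Info2 —
stride at 0 (size 1, align 1) → ends 1
pad 7 to align 8 for layer
layer at 8 (size 24, align 8) → ends 32
pitch at 32 (size 4, align 4) → ends 36
mip_level at 36 (size 4, align 4) → ends 40
format at 40 (size 26, align 2) → ends 66
tail pad 6 to reach multiple of 8
total 72 bytes, alignment 8
64 − 72 = -8

-8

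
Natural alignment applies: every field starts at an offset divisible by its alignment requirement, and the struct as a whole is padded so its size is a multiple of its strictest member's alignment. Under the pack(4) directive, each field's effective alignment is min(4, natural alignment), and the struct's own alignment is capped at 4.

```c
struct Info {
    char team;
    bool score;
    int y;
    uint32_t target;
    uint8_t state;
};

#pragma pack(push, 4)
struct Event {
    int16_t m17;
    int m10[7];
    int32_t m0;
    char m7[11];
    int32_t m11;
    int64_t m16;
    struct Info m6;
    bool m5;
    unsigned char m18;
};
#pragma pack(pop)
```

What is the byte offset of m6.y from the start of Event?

Info: team at 0 (size 1, align 1) → ends 1; score at 1 (size 1, align 1) → ends 2; pad 2 to align 4 for y; y at 4 (size 4, align 4) → ends 8; target at 8 (size 4, align 4) → ends 12; state at 12 (size 1, align 1) → ends 13; tail pad 3 to reach multiple of 4; total 16 bytes, alignment 4
m17 at 0 (size 2, align 2) → ends 2
pad 2 to align 4 for m10
m10 at 4 (size 28, align 4) → ends 32
m0 at 32 (size 4, align 4) → ends 36
m7 at 36 (size 11, align 1) → ends 47
pad 1 to align 4 for m11
m11 at 48 (size 4, align 4) → ends 52
m16 at 52 (size 8, align 4) → ends 60
m6 at 60 (size 16, align 4) → ends 76
within Info: y at 4
60 + 4 = 64

64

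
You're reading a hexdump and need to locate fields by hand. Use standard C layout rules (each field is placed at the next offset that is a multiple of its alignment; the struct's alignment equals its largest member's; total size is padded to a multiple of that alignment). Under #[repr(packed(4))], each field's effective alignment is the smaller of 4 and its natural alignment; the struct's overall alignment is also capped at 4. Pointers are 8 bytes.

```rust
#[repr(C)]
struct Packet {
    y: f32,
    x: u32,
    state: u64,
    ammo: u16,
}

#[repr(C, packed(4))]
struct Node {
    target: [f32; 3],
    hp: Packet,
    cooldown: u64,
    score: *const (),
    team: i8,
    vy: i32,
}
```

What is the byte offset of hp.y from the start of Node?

Packet: @0: y [4B, align 4] → 4; @4: x [4B, align 4] → 8; @8: state [8B, align 8] → 16; @16: ammo [2B, align 2] → 18; +6 tail pad (align 8); size 24, align 8
@0: target [12B, align 4] → 12
@12: hp [24B, align 4] → 36
within Packet: y at 0
12 + 0 = 12

12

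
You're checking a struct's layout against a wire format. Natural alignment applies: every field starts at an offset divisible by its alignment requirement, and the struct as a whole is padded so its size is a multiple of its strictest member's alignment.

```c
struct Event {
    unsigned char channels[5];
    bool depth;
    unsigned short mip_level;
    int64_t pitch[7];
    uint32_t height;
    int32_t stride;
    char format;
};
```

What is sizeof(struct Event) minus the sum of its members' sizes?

channels at 0 (size 5, align 1) → ends 5
depth at 5 (size 1, align 1) → ends 6
mip_level at 6 (size 2, align 2) → ends 8
pitch at 8 (size 56, align 8) → ends 64
height at 64 (size 4, align 4) → ends 68
stride at 68 (size 4, align 4) → ends 72
format at 72 (size 1, align 1) → ends 73
tail pad 7 to reach multiple of 8
total 80 bytes, alignment 8
data bytes 73, size 80 → padding 7

7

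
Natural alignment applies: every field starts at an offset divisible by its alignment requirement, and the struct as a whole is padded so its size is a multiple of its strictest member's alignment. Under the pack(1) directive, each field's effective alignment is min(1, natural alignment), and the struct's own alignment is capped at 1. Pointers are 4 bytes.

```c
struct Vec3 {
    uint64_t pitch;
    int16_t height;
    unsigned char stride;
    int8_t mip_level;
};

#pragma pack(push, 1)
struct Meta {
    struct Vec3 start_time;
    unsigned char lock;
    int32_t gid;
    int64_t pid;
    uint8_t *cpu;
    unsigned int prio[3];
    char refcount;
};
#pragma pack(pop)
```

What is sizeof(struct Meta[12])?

Vec3: 0..8  pitch  (8B, 8-aligned); 8..10  height  (2B, 2-aligned); 10..11  stride  (1B, 1-aligned); 11..12  mip_level  (1B, 1-aligned); 12..16  -- tail padding (4B); sizeof = 16, alignof = 8
0..16  start_time  (16B, 1-aligned)
16..17  lock  (1B, 1-aligned)
17..21  gid  (4B, 1-aligned)
21..29  pid  (8B, 1-aligned)
29..33  cpu  (4B, 1-aligned)
33..45  prio  (12B, 1-aligned)
45..46  refcount  (1B, 1-aligned)
sizeof = 46, alignof = 1
array of 12: 12 × 46 = 552

552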